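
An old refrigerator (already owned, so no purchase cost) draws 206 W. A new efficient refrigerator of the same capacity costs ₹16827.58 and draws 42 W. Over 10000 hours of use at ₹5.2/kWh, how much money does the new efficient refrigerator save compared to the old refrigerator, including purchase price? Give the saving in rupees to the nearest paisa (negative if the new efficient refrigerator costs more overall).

-₹8299.58

old refrigerator: ₹0.00 + (206/1000) kW × 10000 h × ₹5.2 = ₹0.00 + ₹10712 = ₹10712
new efficient refrigerator: ₹16827.58 + (42/1000) kW × 10000 h × ₹5.2 = ₹16827.58 + ₹2184 = ₹19011.58
Saving = ₹10712 − ₹19011.58 = −₹8299.58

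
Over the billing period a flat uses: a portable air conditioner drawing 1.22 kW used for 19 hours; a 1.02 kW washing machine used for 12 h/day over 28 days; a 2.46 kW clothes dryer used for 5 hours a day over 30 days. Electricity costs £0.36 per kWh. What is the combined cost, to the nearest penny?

portable air conditioner: 1.22 kW × 19 h = 23.18 kWh
washing machine: Runtime = 12 h/day × 28 days = 336 h
washing machine: 1.02 kW × 336 h = 342.72 kWh
clothes dryer: Runtime = 5 h/day × 30 days = 150 h
clothes dryer: 2.46 kW × 150 h = 369 kWh
Total energy = 734.9 kWh
Cost = 734.9 × £0.36 = £264.56

£264.56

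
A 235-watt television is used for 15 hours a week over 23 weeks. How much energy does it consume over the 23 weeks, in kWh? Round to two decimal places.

81.08 kWh

Runtime = 15 h/week × 23 weeks = 345 h
Energy = 0.235 kW × 345 h = 81.075 kWh ≈ 81.08 kWh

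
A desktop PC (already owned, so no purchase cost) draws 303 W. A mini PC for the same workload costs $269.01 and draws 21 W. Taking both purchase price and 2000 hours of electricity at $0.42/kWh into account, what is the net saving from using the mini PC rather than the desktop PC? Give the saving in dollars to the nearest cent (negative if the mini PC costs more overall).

-$32.13

desktop PC: $0.00 + (303/1000) kW × 2000 h × $0.42 = $0.00 + $254.52 = $254.52
mini PC: $269.01 + (21/1000) kW × 2000 h × $0.42 = $269.01 + $17.64 = $286.65
Saving = $254.52 − $286.65 = −$32.13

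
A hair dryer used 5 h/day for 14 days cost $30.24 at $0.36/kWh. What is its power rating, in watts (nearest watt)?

1200 W

Energy = $30.24 ÷ $0.36/kWh = 84 kWh
Runtime = 5 h/day × 14 days = 70 h
Power = 84 kWh ÷ 70 h = 1.2 kW = 1200 W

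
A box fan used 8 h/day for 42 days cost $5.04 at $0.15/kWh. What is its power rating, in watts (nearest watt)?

Energy = $5.04 ÷ $0.15/kWh = 33.6 kWh
Runtime = 8 h/day × 42 days = 336 h
Power = 33.6 kWh ÷ 336 h = 0.1 kW = 100 W

100 W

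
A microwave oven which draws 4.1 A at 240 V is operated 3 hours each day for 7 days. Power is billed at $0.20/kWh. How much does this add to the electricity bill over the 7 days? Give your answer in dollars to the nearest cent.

$4.13

Power = 4.1 A × 240 V = 984 W = 0.984 kW
Runtime = 3 h/day × 7 days = 21 h
Energy = 0.984 kW × 21 h = 20.664 kWh
Cost = 20.664 kWh × $0.20/kWh = $4.13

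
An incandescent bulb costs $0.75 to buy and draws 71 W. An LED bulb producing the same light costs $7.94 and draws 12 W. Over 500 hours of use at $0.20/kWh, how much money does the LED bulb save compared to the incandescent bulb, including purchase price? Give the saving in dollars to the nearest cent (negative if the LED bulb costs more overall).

incandescent bulb: $0.75 + (71/1000) kW × 500 h × $0.20 = $0.75 + $7.1 = $7.85
LED bulb: $7.94 + (12/1000) kW × 500 h × $0.20 = $7.94 + $1.2 = $9.14
Saving = $7.85 − $9.14 = −$1.29

-$1.29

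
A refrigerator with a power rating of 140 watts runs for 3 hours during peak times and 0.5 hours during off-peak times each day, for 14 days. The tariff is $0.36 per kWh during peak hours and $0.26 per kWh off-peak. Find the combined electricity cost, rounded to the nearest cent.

$2.37

Peak energy = 0.14 kW × 3 h × 14 = 5.88 kWh
Off-peak energy = 0.14 kW × 0.5 h × 14 = 0.98 kWh
Cost = 5.88 × $0.36 + 0.98 × $0.26 = $2.1168 + $0.2548 = $2.37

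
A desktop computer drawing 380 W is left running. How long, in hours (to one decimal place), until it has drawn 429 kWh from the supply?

1128.9 h

Hours = 429 kWh ÷ 0.38 kW = 1128.9 h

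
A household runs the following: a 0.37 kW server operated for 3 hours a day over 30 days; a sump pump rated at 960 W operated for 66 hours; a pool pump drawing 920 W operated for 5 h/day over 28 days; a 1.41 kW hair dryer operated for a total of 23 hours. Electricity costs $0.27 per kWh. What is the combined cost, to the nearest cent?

server: Runtime = 3 h/day × 30 days = 90 h
server: 0.37 kW × 90 h = 33.3 kWh
sump pump: 0.96 kW × 66 h = 63.36 kWh
pool pump: Runtime = 5 h/day × 28 days = 140 h
pool pump: 0.92 kW × 140 h = 128.8 kWh
hair dryer: 1.41 kW × 23 h = 32.43 kWh
Total energy = 257.89 kWh
Cost = 257.89 × $0.27 = $69.63

$69.63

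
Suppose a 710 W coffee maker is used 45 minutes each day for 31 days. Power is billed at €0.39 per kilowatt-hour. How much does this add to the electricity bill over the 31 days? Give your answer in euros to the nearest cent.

Runtime = 45 min × 31 = 1395 min = 23.25 h
Energy = 0.71 kW × 23.25 h = 16.5075 kWh
Cost = 16.5075 kWh × €0.39/kWh = €6.44

€6.44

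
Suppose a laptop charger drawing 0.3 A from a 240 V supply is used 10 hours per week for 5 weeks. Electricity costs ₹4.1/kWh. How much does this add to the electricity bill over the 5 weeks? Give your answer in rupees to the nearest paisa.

₹14.76

Power = 0.3 A × 240 V = 72 W = 0.072 kW
Runtime = 10 h/week × 5 weeks = 50 h
Energy = 0.072 kW × 50 h = 3.6 kWh
Cost = 3.6 kWh × ₹4.1/kWh = ₹14.76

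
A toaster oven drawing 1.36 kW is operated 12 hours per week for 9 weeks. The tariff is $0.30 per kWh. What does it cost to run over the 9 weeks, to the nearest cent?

$44.06

Runtime = 12 h/week × 9 weeks = 108 h
Energy = 1.36 kW × 108 h = 146.88 kWh
Cost = 146.88 kWh × $0.30/kWh = $44.06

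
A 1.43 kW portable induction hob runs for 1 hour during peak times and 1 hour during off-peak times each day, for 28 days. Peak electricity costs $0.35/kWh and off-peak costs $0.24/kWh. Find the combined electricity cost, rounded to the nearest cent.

Peak energy = 1.43 kW × 1 h × 28 = 40.04 kWh
Off-peak energy = 1.43 kW × 1 h × 28 = 40.04 kWh
Cost = 40.04 × $0.35 + 40.04 × $0.24 = $14.014 + $9.6096 = $23.62

$23.62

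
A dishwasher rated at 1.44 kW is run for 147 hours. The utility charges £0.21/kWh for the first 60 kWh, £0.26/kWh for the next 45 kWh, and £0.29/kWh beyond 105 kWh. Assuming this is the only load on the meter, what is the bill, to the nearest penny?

£55.24

Energy = 1.44 kW × 147 h = 211.68 kWh
Tier 1 (0–60 kWh): 60 × £0.21 = £12.6
Tier 2 (60–105 kWh): 45 × £0.26 = £11.7
Above 105 kWh: 106.68 × £0.29 = £30.9372
Bill = £55.24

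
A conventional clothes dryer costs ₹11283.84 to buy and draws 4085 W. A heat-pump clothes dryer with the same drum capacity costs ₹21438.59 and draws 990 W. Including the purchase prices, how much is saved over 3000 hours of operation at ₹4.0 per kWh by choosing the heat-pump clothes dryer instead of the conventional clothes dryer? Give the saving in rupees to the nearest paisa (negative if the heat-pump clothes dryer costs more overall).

₹26985.25

conventional clothes dryer: ₹11283.84 + (4085/1000) kW × 3000 h × ₹4.0 = ₹11283.84 + ₹49020 = ₹60303.84
heat-pump clothes dryer: ₹21438.59 + (990/1000) kW × 3000 h × ₹4.0 = ₹21438.59 + ₹11880 = ₹33318.59
Saving = ₹60303.84 − ₹33318.59 = ₹26985.25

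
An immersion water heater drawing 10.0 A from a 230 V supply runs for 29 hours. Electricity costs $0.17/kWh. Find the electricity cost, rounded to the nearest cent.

$11.34

Power = 10.0 A × 230 V = 2300 W = 2.3 kW
Energy = 2.3 kW × 29 h = 66.7 kWh
Cost = 66.7 kWh × $0.17/kWh = $11.34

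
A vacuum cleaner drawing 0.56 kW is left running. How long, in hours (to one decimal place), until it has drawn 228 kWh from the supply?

407.1 h

Hours = 228 kWh ÷ 0.56 kW = 407.1 h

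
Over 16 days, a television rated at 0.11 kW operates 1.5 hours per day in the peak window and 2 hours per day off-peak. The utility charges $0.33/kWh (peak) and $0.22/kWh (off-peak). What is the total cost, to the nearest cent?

$1.65

Peak energy = 0.11 kW × 1.5 h × 16 = 2.64 kWh
Off-peak energy = 0.11 kW × 2 h × 16 = 3.52 kWh
Cost = 2.64 × $0.33 + 3.52 × $0.22 = $0.8712 + $0.7744 = $1.65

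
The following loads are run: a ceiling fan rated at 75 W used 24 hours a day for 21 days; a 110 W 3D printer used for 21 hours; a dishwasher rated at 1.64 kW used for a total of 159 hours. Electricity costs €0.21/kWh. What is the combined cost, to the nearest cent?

ceiling fan: Runtime = 24 h × 21 = 504 h
ceiling fan: 0.075 kW × 504 h = 37.8 kWh
3D printer: 0.11 kW × 21 h = 2.31 kWh
dishwasher: 1.64 kW × 159 h = 260.76 kWh
Total energy = 300.87 kWh
Cost = 300.87 × €0.21 = €63.18

€63.18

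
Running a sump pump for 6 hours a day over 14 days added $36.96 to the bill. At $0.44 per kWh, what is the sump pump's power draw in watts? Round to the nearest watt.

1000 W

Energy = $36.96 ÷ $0.44/kWh = 84 kWh
Runtime = 6 h/day × 14 days = 84 h
Power = 84 kWh ÷ 84 h = 1 kW = 1000 W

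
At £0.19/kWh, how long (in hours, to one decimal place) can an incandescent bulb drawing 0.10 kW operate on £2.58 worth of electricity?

Energy available = £2.58 ÷ £0.19/kWh = 13.5789 kWh
Hours = 13.5789 kWh ÷ 0.1 kW = 135.8 h

135.8 h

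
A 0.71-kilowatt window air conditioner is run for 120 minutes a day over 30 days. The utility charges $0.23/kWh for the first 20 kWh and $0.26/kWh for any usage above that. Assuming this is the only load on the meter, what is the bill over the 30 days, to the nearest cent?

$10.48

Runtime = 120 min × 30 = 3600 min = 60 h
Energy = 0.71 kW × 60 h = 42.6 kWh
Tier 1 (0–20 kWh): 20 × $0.23 = $4.6
Above 20 kWh: 22.6 × $0.26 = $5.876
Bill = $10.48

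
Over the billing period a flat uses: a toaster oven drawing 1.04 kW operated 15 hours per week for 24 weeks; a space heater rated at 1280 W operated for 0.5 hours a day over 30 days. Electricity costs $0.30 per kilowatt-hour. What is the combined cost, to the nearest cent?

$118.08

toaster oven: Runtime = 15 h/week × 24 weeks = 360 h
toaster oven: 1.04 kW × 360 h = 374.4 kWh
space heater: Runtime = 0.5 h/day × 30 days = 15 h
space heater: 1.28 kW × 15 h = 19.2 kWh
Total energy = 393.6 kWh
Cost = 393.6 × $0.30 = $118.08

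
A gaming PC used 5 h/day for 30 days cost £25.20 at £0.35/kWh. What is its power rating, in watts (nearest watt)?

480 W

Energy = £25.20 ÷ £0.35/kWh = 72 kWh
Runtime = 5 h/day × 30 days = 150 h
Power = 72 kWh ÷ 150 h = 0.48 kW = 480 W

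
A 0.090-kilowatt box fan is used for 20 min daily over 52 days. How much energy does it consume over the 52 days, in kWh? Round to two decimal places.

1.56 kWh

Runtime = 20 min × 52 = 1040 min = 17.333333… h
Energy = 0.09 kW × 17.333333… h = 1.56 kWh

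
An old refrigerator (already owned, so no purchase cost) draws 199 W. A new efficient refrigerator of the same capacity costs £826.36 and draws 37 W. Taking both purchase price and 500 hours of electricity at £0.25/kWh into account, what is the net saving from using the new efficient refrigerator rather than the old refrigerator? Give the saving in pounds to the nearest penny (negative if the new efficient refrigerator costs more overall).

old refrigerator: £0.00 + (199/1000) kW × 500 h × £0.25 = £0.00 + £24.875 = £24.875
new efficient refrigerator: £826.36 + (37/1000) kW × 500 h × £0.25 = £826.36 + £4.625 = £830.985
Saving = £24.875 − £830.985 = −£806.11

-£806.11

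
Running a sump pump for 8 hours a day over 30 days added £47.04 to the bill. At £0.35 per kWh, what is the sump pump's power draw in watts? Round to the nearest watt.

560 W

Energy = £47.04 ÷ £0.35/kWh = 134.4 kWh
Runtime = 8 h/day × 30 days = 240 h
Power = 134.4 kWh ÷ 240 h = 0.56 kW = 560 W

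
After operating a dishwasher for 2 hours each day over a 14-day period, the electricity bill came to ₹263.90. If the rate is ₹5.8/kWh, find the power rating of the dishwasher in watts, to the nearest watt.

1625 W

Energy = ₹263.90 ÷ ₹5.8/kWh = 45.5 kWh
Runtime = 2 h/day × 14 days = 28 h
Power = 45.5 kWh ÷ 28 h = 1.625 kW = 1625 W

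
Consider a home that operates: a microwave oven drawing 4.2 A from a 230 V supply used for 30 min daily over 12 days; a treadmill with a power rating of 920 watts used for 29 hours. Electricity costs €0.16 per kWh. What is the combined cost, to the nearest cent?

microwave oven: Power = 4.2 A × 230 V = 966 W = 0.966 kW
microwave oven: Runtime = 30 min × 12 = 360 min = 6 h
microwave oven: 0.966 kW × 6 h = 5.796 kWh
treadmill: 0.92 kW × 29 h = 26.68 kWh
Total energy = 32.476 kWh
Cost = 32.476 × €0.16 = €5.20

€5.20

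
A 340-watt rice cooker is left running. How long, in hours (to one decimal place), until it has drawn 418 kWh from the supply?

Hours = 418 kWh ÷ 0.34 kW = 1229.4 h

1229.4 h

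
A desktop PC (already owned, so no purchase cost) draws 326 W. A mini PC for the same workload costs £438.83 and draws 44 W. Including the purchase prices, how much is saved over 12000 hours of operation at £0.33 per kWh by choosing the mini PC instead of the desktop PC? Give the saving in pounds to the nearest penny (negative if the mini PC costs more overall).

desktop PC: £0.00 + (326/1000) kW × 12000 h × £0.33 = £0.00 + £1290.96 = £1290.96
mini PC: £438.83 + (44/1000) kW × 12000 h × £0.33 = £438.83 + £174.24 = £613.07
Saving = £1290.96 − £613.07 = £677.89

£677.89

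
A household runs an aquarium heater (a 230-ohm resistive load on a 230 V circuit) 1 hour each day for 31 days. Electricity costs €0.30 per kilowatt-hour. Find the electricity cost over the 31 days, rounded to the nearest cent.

€2.14

Power = V²/R = 230²/230 = 230 W = 0.23 kW
Runtime = 1 h/day × 31 days = 31 h
Energy = 0.23 kW × 31 h = 7.13 kWh
Cost = 7.13 kWh × €0.30/kWh = €2.14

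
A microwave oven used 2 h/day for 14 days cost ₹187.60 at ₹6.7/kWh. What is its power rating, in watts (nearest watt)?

1000 W

Energy = ₹187.60 ÷ ₹6.7/kWh = 28 kWh
Runtime = 2 h/day × 14 days = 28 h
Power = 28 kWh ÷ 28 h = 1 kW = 1000 W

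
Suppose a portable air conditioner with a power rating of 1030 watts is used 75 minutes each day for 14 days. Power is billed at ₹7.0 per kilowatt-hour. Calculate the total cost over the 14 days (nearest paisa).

₹126.18

Runtime = 75 min × 14 = 1050 min = 17.5 h
Energy = 1.03 kW × 17.5 h = 18.025 kWh
Cost = 18.025 kWh × ₹7.0/kWh = ₹126.18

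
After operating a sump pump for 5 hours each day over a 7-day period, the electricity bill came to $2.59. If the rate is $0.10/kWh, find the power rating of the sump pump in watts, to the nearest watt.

Energy = $2.59 ÷ $0.10/kWh = 25.9 kWh
Runtime = 5 h/day × 7 days = 35 h
Power = 25.9 kWh ÷ 35 h = 0.74 kW = 740 W

740 W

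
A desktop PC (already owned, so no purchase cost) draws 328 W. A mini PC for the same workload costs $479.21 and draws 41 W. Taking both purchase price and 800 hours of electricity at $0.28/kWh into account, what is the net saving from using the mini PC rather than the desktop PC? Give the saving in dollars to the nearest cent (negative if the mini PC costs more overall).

desktop PC: $0.00 + (328/1000) kW × 800 h × $0.28 = $0.00 + $73.472 = $73.472
mini PC: $479.21 + (41/1000) kW × 800 h × $0.28 = $479.21 + $9.184 = $488.394
Saving = $73.472 − $488.394 = −$414.922 → -$414.92

-$414.92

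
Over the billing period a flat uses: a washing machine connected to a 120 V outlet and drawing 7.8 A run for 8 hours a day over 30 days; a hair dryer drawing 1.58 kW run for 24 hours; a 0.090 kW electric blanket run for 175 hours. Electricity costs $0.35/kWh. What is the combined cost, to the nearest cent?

washing machine: Power = 7.8 A × 120 V = 936 W = 0.936 kW
washing machine: Runtime = 8 h/day × 30 days = 240 h
washing machine: 0.936 kW × 240 h = 224.64 kWh
hair dryer: 1.58 kW × 24 h = 37.92 kWh
electric blanket: 0.09 kW × 175 h = 15.75 kWh
Total energy = 278.31 kWh
Cost = 278.31 × $0.35 = $97.41

$97.41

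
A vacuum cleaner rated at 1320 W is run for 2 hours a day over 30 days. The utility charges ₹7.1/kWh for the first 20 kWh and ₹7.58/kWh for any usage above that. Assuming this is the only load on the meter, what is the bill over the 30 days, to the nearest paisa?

Runtime = 2 h/day × 30 days = 60 h
Energy = 1.32 kW × 60 h = 79.2 kWh
Tier 1 (0–20 kWh): 20 × ₹7.1 = ₹142
Above 20 kWh: 59.2 × ₹7.58 = ₹448.736
Bill = ₹590.74

₹590.74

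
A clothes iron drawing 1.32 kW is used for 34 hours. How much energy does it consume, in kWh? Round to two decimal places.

44.88 kWh

Energy = 1.32 kW × 34 h = 44.88 kWh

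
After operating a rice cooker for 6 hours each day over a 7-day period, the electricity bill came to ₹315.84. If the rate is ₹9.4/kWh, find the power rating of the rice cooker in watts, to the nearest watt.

Energy = ₹315.84 ÷ ₹9.4/kWh = 33.6 kWh
Runtime = 6 h/day × 7 days = 42 h
Power = 33.6 kWh ÷ 42 h = 0.8 kW = 800 W

800 W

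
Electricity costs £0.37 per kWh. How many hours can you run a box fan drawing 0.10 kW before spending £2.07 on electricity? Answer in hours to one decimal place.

55.9 h

Energy available = £2.07 ÷ £0.37/kWh = 5.5946 kWh
Hours = 5.5946 kWh ÷ 0.1 kW = 55.9 h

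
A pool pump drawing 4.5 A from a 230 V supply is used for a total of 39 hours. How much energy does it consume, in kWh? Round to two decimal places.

Power = 4.5 A × 230 V = 1035 W = 1.035 kW
Energy = 1.035 kW × 39 h = 40.365 kWh ≈ 40.37 kWh

40.37 kWh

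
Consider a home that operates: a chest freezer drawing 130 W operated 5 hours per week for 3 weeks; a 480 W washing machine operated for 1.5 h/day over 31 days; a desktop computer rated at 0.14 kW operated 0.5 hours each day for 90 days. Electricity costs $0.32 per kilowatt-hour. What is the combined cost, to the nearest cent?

chest freezer: Runtime = 5 h/week × 3 weeks = 15 h
chest freezer: 0.13 kW × 15 h = 1.95 kWh
washing machine: Runtime = 1.5 h/day × 31 days = 46.5 h
washing machine: 0.48 kW × 46.5 h = 22.32 kWh
desktop computer: Runtime = 0.5 h/day × 90 days = 45 h
desktop computer: 0.14 kW × 45 h = 6.3 kWh
Total energy = 30.57 kWh
Cost = 30.57 × $0.32 = $9.78

$9.78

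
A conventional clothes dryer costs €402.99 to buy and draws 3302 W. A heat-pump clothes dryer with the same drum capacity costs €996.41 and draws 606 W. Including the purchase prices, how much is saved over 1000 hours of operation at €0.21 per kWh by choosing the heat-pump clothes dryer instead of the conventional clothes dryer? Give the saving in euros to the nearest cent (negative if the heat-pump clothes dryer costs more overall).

conventional clothes dryer: €402.99 + (3302/1000) kW × 1000 h × €0.21 = €402.99 + €693.42 = €1096.41
heat-pump clothes dryer: €996.41 + (606/1000) kW × 1000 h × €0.21 = €996.41 + €127.26 = €1123.67
Saving = €1096.41 − €1123.67 = −€27.26

-€27.26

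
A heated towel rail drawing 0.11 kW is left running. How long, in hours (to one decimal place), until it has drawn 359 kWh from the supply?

Hours = 359 kWh ÷ 0.11 kW = 3263.6 h

3263.6 h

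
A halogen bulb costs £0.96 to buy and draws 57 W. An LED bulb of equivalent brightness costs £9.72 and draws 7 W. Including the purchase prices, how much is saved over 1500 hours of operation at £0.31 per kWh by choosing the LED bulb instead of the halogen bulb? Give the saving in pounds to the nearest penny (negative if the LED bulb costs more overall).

halogen bulb: £0.96 + (57/1000) kW × 1500 h × £0.31 = £0.96 + £26.505 = £27.465
LED bulb: £9.72 + (7/1000) kW × 1500 h × £0.31 = £9.72 + £3.255 = £12.975
Saving = £27.465 − £12.975 = £14.49

£14.49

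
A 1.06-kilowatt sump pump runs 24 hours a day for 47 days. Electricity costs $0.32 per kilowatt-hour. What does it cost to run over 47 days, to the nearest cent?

$382.62

Runtime = 24 h × 47 = 1128 h
Energy = 1.06 kW × 1128 h = 1195.68 kWh
Cost = 1195.68 kWh × $0.32/kWh = $382.62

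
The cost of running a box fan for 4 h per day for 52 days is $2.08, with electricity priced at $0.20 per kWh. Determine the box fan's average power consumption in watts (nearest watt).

50 W

Energy = $2.08 ÷ $0.20/kWh = 10.4 kWh
Runtime = 4 h/day × 52 days = 208 h
Power = 10.4 kWh ÷ 208 h = 0.05 kW = 50 W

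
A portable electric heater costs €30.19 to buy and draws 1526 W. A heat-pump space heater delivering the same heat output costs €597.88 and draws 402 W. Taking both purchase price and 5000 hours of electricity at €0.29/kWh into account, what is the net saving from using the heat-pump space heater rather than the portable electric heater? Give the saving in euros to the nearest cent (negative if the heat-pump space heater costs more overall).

portable electric heater: €30.19 + (1526/1000) kW × 5000 h × €0.29 = €30.19 + €2212.7 = €2242.89
heat-pump space heater: €597.88 + (402/1000) kW × 5000 h × €0.29 = €597.88 + €582.9 = €1180.78
Saving = €2242.89 − €1180.78 = €1062.11

€1062.11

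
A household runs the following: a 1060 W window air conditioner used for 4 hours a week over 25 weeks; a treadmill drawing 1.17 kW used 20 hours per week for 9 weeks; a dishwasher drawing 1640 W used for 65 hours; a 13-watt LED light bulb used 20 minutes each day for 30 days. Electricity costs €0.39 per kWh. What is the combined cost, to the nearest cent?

€165.10

window air conditioner: Runtime = 4 h/week × 25 weeks = 100 h
window air conditioner: 1.06 kW × 100 h = 106 kWh
treadmill: Runtime = 20 h/week × 9 weeks = 180 h
treadmill: 1.17 kW × 180 h = 210.6 kWh
dishwasher: 1.64 kW × 65 h = 106.6 kWh
LED light bulb: Runtime = 20 min × 30 = 600 min = 10 h
LED light bulb: 0.013 kW × 10 h = 0.13 kWh
Total energy = 423.33 kWh
Cost = 423.33 × €0.39 = €165.10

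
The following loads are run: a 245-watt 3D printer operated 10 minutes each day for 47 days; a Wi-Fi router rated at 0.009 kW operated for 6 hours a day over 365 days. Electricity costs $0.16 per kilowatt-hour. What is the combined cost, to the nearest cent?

$3.46

3D printer: Runtime = 10 min × 47 = 470 min = 7.833333… h
3D printer: 0.245 kW × 7.833333… h = 1.919166… kWh
Wi-Fi router: Runtime = 6 h/day × 365 days = 2190 h
Wi-Fi router: 0.009 kW × 2190 h = 19.71 kWh
Total energy = 21.629166… kWh
Cost = 21.629166… × $0.16 = $3.46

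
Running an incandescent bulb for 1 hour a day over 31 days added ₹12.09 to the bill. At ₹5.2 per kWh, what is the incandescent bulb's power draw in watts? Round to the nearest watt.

Energy = ₹12.09 ÷ ₹5.2/kWh = 2.325 kWh
Runtime = 1 h/day × 31 days = 31 h
Power = 2.325 kWh ÷ 31 h = 0.075 kW = 75 W

75 W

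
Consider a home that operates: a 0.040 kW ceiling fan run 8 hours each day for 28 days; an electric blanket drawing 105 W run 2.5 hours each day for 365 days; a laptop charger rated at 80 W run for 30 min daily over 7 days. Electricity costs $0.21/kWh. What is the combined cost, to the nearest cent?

ceiling fan: Runtime = 8 h/day × 28 days = 224 h
ceiling fan: 0.04 kW × 224 h = 8.96 kWh
electric blanket: Runtime = 2.5 h/day × 365 days = 912.5 h
electric blanket: 0.105 kW × 912.5 h = 95.8125 kWh
laptop charger: Runtime = 30 min × 7 = 210 min = 3.5 h
laptop charger: 0.08 kW × 3.5 h = 0.28 kWh
Total energy = 105.0525 kWh
Cost = 105.0525 × $0.21 = $22.06

$22.06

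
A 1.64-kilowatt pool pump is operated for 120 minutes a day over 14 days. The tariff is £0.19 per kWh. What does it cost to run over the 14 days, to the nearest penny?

£8.72

Runtime = 120 min × 14 = 1680 min = 28 h
Energy = 1.64 kW × 28 h = 45.92 kWh
Cost = 45.92 kWh × £0.19/kWh = £8.72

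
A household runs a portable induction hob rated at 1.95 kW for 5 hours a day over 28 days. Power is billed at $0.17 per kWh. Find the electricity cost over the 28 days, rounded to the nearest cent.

Runtime = 5 h/day × 28 days = 140 h
Energy = 1.95 kW × 140 h = 273 kWh
Cost = 273 kWh × $0.17/kWh = $46.41

$46.41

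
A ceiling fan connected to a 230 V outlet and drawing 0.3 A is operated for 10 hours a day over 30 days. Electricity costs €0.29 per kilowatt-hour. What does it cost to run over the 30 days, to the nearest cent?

Power = 0.3 A × 230 V = 69 W = 0.069 kW
Runtime = 10 h/day × 30 days = 300 h
Energy = 0.069 kW × 300 h = 20.7 kWh
Cost = 20.7 kWh × €0.29/kWh = €6.00

€6.00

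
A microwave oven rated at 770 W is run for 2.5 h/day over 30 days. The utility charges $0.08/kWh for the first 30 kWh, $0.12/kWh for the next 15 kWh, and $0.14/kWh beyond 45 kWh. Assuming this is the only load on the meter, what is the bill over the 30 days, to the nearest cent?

Runtime = 2.5 h/day × 30 days = 75 h
Energy = 0.77 kW × 75 h = 57.75 kWh
Tier 1 (0–30 kWh): 30 × $0.08 = $2.4
Tier 2 (30–45 kWh): 15 × $0.12 = $1.8
Above 45 kWh: 12.75 × $0.14 = $1.785
Bill = $5.99

$5.99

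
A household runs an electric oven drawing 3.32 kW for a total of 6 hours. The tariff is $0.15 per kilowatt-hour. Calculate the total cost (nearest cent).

$2.99

Energy = 3.32 kW × 6 h = 19.92 kWh
Cost = 19.92 kWh × $0.15/kWh = $2.99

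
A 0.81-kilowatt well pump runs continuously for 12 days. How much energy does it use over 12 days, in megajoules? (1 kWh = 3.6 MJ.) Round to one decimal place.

Runtime = 24 h × 12 = 288 h
Energy = 0.81 kW × 288 h = 233.28 kWh
= 233.28 × 3.6 MJ = 839.8 MJ

839.8 MJ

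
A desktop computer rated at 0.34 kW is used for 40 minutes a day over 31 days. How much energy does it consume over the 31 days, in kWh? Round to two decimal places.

7.03 kWh

Runtime = 40 min × 31 = 1240 min = 20.666666… h
Energy = 0.34 kW × 20.666666… h = 7.026666… kWh ≈ 7.03 kWh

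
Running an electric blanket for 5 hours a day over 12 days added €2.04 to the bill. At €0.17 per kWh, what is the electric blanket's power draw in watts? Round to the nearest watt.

Energy = €2.04 ÷ €0.17/kWh = 12 kWh
Runtime = 5 h/day × 12 days = 60 h
Power = 12 kWh ÷ 60 h = 0.2 kW = 200 W

200 W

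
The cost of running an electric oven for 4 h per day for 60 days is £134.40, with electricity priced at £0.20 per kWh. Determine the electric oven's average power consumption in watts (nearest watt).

2800 W

Energy = £134.40 ÷ £0.20/kWh = 672 kWh
Runtime = 4 h/day × 60 days = 240 h
Power = 672 kWh ÷ 240 h = 2.8 kW = 2800 W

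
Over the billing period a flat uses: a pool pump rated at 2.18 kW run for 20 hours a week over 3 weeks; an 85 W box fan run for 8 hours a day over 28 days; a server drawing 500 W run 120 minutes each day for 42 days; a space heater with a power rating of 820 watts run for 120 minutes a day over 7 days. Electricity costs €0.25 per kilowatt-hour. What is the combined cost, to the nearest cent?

€50.83

pool pump: Runtime = 20 h/week × 3 weeks = 60 h
pool pump: 2.18 kW × 60 h = 130.8 kWh
box fan: Runtime = 8 h/day × 28 days = 224 h
box fan: 0.085 kW × 224 h = 19.04 kWh
server: Runtime = 120 min × 42 = 5040 min = 84 h
server: 0.5 kW × 84 h = 42 kWh
space heater: Runtime = 120 min × 7 = 840 min = 14 h
space heater: 0.82 kW × 14 h = 11.48 kWh
Total energy = 203.32 kWh
Cost = 203.32 × €0.25 = €50.83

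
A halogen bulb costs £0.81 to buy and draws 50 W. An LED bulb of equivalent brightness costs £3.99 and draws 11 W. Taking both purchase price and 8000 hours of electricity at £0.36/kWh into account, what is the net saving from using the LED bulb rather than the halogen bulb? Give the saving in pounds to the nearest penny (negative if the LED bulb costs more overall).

halogen bulb: £0.81 + (50/1000) kW × 8000 h × £0.36 = £0.81 + £144 = £144.81
LED bulb: £3.99 + (11/1000) kW × 8000 h × £0.36 = £3.99 + £31.68 = £35.67
Saving = £144.81 − £35.67 = £109.14

£109.14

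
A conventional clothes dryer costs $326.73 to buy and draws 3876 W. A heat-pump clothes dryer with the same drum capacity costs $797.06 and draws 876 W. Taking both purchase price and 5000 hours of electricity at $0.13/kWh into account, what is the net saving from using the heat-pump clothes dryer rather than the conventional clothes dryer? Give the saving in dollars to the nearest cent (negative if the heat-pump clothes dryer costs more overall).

conventional clothes dryer: $326.73 + (3876/1000) kW × 5000 h × $0.13 = $326.73 + $2519.4 = $2846.13
heat-pump clothes dryer: $797.06 + (876/1000) kW × 5000 h × $0.13 = $797.06 + $569.4 = $1366.46
Saving = $2846.13 − $1366.46 = $1479.67

$1479.67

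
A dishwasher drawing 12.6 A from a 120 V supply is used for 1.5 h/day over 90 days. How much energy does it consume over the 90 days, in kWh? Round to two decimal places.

Power = 12.6 A × 120 V = 1512 W = 1.512 kW
Runtime = 1.5 h/day × 90 days = 135 h
Energy = 1.512 kW × 135 h = 204.12 kWh

204.12 kWh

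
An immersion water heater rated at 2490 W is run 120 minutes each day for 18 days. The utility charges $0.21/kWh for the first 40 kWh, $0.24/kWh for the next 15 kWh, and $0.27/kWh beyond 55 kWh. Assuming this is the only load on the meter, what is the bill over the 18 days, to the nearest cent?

Runtime = 120 min × 18 = 2160 min = 36 h
Energy = 2.49 kW × 36 h = 89.64 kWh
Tier 1 (0–40 kWh): 40 × $0.21 = $8.4
Tier 2 (40–55 kWh): 15 × $0.24 = $3.6
Above 55 kWh: 34.64 × $0.27 = $9.3528
Bill = $21.35

$21.35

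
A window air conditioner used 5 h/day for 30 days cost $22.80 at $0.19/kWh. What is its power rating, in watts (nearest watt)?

Energy = $22.80 ÷ $0.19/kWh = 120 kWh
Runtime = 5 h/day × 30 days = 150 h
Power = 120 kWh ÷ 150 h = 0.8 kW = 800 W

800 W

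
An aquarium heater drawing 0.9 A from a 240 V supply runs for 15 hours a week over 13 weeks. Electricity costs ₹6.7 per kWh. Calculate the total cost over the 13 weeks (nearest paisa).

Power = 0.9 A × 240 V = 216 W = 0.216 kW
Runtime = 15 h/week × 13 weeks = 195 h
Energy = 0.216 kW × 195 h = 42.12 kWh
Cost = 42.12 kWh × ₹6.7/kWh = ₹282.20

₹282.20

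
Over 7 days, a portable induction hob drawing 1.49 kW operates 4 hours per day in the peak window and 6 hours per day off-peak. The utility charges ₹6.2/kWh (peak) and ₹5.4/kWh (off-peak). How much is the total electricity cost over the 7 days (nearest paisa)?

Peak energy = 1.49 kW × 4 h × 7 = 41.72 kWh
Off-peak energy = 1.49 kW × 6 h × 7 = 62.58 kWh
Cost = 41.72 × ₹6.2 + 62.58 × ₹5.4 = ₹258.664 + ₹337.932 = ₹596.60

₹596.60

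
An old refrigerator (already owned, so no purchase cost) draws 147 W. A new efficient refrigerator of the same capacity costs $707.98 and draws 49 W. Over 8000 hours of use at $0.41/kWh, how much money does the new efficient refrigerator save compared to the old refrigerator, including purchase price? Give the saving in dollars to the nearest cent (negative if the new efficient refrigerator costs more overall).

-$386.54

old refrigerator: $0.00 + (147/1000) kW × 8000 h × $0.41 = $0.00 + $482.16 = $482.16
new efficient refrigerator: $707.98 + (49/1000) kW × 8000 h × $0.41 = $707.98 + $160.72 = $868.7
Saving = $482.16 − $868.7 = −$386.54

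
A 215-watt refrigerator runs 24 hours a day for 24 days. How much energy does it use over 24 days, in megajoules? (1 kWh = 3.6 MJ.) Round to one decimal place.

Runtime = 24 h × 24 = 576 h
Energy = 0.215 kW × 576 h = 123.84 kWh
= 123.84 × 3.6 MJ = 445.8 MJ

445.8 MJ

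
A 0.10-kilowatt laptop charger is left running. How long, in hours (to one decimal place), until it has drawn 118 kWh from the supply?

1180.0 h

Hours = 118 kWh ÷ 0.1 kW = 1180.0 h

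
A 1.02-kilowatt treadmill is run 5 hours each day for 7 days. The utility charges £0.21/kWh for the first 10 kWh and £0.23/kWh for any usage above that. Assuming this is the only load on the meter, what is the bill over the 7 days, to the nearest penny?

Runtime = 5 h/day × 7 days = 35 h
Energy = 1.02 kW × 35 h = 35.7 kWh
Tier 1 (0–10 kWh): 10 × £0.21 = £2.1
Above 10 kWh: 25.7 × £0.23 = £5.911
Bill = £8.01

£8.01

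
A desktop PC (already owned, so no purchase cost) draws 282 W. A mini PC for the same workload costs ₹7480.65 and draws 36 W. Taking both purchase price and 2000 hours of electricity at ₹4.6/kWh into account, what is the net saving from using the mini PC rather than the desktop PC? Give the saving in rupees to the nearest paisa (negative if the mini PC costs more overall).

-₹5217.45

desktop PC: ₹0.00 + (282/1000) kW × 2000 h × ₹4.6 = ₹0.00 + ₹2594.4 = ₹2594.4
mini PC: ₹7480.65 + (36/1000) kW × 2000 h × ₹4.6 = ₹7480.65 + ₹331.2 = ₹7811.85
Saving = ₹2594.4 − ₹7811.85 = −₹5217.45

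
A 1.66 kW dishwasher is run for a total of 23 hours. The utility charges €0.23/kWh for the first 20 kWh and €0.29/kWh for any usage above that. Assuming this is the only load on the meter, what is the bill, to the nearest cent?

Energy = 1.66 kW × 23 h = 38.18 kWh
Tier 1 (0–20 kWh): 20 × €0.23 = €4.6
Above 20 kWh: 18.18 × €0.29 = €5.2722
Bill = €9.87

€9.87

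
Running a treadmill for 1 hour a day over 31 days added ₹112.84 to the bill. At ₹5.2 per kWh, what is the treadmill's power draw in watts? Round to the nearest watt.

Energy = ₹112.84 ÷ ₹5.2/kWh = 21.7 kWh
Runtime = 1 h/day × 31 days = 31 h
Power = 21.7 kWh ÷ 31 h = 0.7 kW = 700 W

700 W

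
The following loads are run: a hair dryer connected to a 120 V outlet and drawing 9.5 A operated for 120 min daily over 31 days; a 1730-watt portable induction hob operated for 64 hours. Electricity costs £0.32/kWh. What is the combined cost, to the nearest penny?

£58.05

hair dryer: Power = 9.5 A × 120 V = 1140 W = 1.14 kW
hair dryer: Runtime = 120 min × 31 = 3720 min = 62 h
hair dryer: 1.14 kW × 62 h = 70.68 kWh
portable induction hob: 1.73 kW × 64 h = 110.72 kWh
Total energy = 181.4 kWh
Cost = 181.4 × £0.32 = £58.05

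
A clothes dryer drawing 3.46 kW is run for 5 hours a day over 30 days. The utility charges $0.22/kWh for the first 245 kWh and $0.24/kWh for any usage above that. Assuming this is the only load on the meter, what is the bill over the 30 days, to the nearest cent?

$119.66

Runtime = 5 h/day × 30 days = 150 h
Energy = 3.46 kW × 150 h = 519 kWh
Tier 1 (0–245 kWh): 245 × $0.22 = $53.9
Above 245 kWh: 274 × $0.24 = $65.76
Bill = $119.66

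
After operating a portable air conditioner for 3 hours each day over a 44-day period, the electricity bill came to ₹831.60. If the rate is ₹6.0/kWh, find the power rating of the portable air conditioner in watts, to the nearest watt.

1050 W

Energy = ₹831.60 ÷ ₹6.0/kWh = 138.6 kWh
Runtime = 3 h/day × 44 days = 132 h
Power = 138.6 kWh ÷ 132 h = 1.05 kW = 1050 W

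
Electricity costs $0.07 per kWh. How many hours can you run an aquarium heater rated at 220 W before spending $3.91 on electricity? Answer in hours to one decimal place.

Energy available = $3.91 ÷ $0.07/kWh = 55.8571 kWh
Hours = 55.8571 kWh ÷ 0.22 kW = 253.9 h

253.9 h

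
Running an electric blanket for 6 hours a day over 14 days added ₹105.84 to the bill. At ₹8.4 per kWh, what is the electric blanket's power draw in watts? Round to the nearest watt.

Energy = ₹105.84 ÷ ₹8.4/kWh = 12.6 kWh
Runtime = 6 h/day × 14 days = 84 h
Power = 12.6 kWh ÷ 84 h = 0.15 kW = 150 W

150 W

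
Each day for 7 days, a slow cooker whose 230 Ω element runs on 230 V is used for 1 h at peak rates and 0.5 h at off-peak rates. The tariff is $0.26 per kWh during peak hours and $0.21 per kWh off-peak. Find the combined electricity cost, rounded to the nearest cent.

Power = V²/R = 230²/230 = 230 W = 0.23 kW
Peak energy = 0.23 kW × 1 h × 7 = 1.61 kWh
Off-peak energy = 0.23 kW × 0.5 h × 7 = 0.805 kWh
Cost = 1.61 × $0.26 + 0.805 × $0.21 = $0.4186 + $0.16905 = $0.59

$0.59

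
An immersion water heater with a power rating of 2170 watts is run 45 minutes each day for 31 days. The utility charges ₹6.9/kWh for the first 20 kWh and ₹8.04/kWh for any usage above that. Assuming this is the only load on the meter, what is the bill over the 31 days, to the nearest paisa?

₹382.84

Runtime = 45 min × 31 = 1395 min = 23.25 h
Energy = 2.17 kW × 23.25 h = 50.4525 kWh
Tier 1 (0–20 kWh): 20 × ₹6.9 = ₹138
Above 20 kWh: 30.4525 × ₹8.04 = ₹244.8381
Bill = ₹382.84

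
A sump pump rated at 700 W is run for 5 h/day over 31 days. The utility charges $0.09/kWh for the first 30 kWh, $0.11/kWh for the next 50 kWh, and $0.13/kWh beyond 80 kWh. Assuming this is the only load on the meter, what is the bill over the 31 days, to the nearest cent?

$11.91

Runtime = 5 h/day × 31 days = 155 h
Energy = 0.7 kW × 155 h = 108.5 kWh
Tier 1 (0–30 kWh): 30 × $0.09 = $2.7
Tier 2 (30–80 kWh): 50 × $0.11 = $5.5
Above 80 kWh: 28.5 × $0.13 = $3.705
Bill = $11.91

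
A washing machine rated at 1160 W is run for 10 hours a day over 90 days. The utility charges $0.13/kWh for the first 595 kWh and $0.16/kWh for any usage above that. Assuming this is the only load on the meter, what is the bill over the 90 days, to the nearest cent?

Runtime = 10 h/day × 90 days = 900 h
Energy = 1.16 kW × 900 h = 1044 kWh
Tier 1 (0–595 kWh): 595 × $0.13 = $77.35
Above 595 kWh: 449 × $0.16 = $71.84
Bill = $149.19

$149.19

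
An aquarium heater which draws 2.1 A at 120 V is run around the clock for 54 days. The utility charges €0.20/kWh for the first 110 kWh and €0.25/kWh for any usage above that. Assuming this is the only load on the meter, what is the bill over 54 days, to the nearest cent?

Power = 2.1 A × 120 V = 252 W = 0.252 kW
Runtime = 24 h × 54 = 1296 h
Energy = 0.252 kW × 1296 h = 326.592 kWh
Tier 1 (0–110 kWh): 110 × €0.20 = €22
Above 110 kWh: 216.592 × €0.25 = €54.148
Bill = €76.15

€76.15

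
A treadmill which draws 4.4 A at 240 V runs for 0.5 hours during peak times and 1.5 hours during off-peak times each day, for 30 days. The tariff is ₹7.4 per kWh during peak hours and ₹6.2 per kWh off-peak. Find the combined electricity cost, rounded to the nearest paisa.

Power = 4.4 A × 240 V = 1056 W = 1.056 kW
Peak energy = 1.056 kW × 0.5 h × 30 = 15.84 kWh
Off-peak energy = 1.056 kW × 1.5 h × 30 = 47.52 kWh
Cost = 15.84 × ₹7.4 + 47.52 × ₹6.2 = ₹117.216 + ₹294.624 = ₹411.84

₹411.84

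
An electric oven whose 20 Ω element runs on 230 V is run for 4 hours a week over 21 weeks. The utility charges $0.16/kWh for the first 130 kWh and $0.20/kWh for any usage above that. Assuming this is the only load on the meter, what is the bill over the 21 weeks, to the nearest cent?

$39.24

Power = V²/R = 230²/20 = 2645 W = 2.645 kW
Runtime = 4 h/week × 21 weeks = 84 h
Energy = 2.645 kW × 84 h = 222.18 kWh
Tier 1 (0–130 kWh): 130 × $0.16 = $20.8
Above 130 kWh: 92.18 × $0.20 = $18.436
Bill = $39.24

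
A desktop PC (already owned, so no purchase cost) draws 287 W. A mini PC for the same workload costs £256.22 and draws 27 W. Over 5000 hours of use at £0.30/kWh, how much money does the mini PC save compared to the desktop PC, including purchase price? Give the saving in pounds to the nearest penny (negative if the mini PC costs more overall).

£133.78

desktop PC: £0.00 + (287/1000) kW × 5000 h × £0.30 = £0.00 + £430.5 = £430.5
mini PC: £256.22 + (27/1000) kW × 5000 h × £0.30 = £256.22 + £40.5 = £296.72
Saving = £430.5 − £296.72 = £133.78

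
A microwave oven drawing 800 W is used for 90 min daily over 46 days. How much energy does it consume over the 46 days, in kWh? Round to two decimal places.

55.20 kWh

Runtime = 90 min × 46 = 4140 min = 69 h
Energy = 0.8 kW × 69 h = 55.2 kWh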